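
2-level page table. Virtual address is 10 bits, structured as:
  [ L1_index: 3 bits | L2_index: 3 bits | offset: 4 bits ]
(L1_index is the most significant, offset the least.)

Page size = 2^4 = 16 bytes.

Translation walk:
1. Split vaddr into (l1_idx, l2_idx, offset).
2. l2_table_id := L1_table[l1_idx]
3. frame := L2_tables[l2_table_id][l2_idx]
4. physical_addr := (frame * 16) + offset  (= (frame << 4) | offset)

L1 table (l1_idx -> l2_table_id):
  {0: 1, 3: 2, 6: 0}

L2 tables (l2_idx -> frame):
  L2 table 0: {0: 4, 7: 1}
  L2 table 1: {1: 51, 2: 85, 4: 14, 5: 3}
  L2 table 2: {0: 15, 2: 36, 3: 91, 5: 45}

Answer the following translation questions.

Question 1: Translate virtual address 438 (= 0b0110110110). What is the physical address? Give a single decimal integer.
Answer: 1462

Derivation:
vaddr = 438 = 0b0110110110
Split: l1_idx=3, l2_idx=3, offset=6
L1[3] = 2
L2[2][3] = 91
paddr = 91 * 16 + 6 = 1462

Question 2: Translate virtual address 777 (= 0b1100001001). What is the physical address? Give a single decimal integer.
Answer: 73

Derivation:
vaddr = 777 = 0b1100001001
Split: l1_idx=6, l2_idx=0, offset=9
L1[6] = 0
L2[0][0] = 4
paddr = 4 * 16 + 9 = 73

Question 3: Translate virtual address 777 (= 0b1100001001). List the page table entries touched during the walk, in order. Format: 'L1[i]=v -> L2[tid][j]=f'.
vaddr = 777 = 0b1100001001
Split: l1_idx=6, l2_idx=0, offset=9

Answer: L1[6]=0 -> L2[0][0]=4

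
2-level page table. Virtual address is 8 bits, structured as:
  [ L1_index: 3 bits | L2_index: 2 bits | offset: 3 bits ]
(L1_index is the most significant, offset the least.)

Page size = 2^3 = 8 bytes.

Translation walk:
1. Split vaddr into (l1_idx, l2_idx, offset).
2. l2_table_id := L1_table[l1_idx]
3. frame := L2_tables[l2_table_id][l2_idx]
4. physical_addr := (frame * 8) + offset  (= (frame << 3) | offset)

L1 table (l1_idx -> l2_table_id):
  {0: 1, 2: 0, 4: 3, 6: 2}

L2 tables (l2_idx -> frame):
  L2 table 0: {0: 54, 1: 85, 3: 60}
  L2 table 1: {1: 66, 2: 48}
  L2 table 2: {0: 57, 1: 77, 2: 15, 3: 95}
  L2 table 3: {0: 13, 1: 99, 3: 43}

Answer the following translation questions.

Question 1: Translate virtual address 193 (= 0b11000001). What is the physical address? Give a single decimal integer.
Answer: 457

Derivation:
vaddr = 193 = 0b11000001
Split: l1_idx=6, l2_idx=0, offset=1
L1[6] = 2
L2[2][0] = 57
paddr = 57 * 8 + 1 = 457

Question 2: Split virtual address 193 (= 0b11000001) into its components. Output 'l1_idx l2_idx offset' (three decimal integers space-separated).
Answer: 6 0 1

Derivation:
vaddr = 193 = 0b11000001
  top 3 bits -> l1_idx = 6
  next 2 bits -> l2_idx = 0
  bottom 3 bits -> offset = 1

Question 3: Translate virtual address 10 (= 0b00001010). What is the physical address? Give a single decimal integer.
Answer: 530

Derivation:
vaddr = 10 = 0b00001010
Split: l1_idx=0, l2_idx=1, offset=2
L1[0] = 1
L2[1][1] = 66
paddr = 66 * 8 + 2 = 530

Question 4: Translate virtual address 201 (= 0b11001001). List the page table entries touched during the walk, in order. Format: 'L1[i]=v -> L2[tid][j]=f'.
vaddr = 201 = 0b11001001
Split: l1_idx=6, l2_idx=1, offset=1

Answer: L1[6]=2 -> L2[2][1]=77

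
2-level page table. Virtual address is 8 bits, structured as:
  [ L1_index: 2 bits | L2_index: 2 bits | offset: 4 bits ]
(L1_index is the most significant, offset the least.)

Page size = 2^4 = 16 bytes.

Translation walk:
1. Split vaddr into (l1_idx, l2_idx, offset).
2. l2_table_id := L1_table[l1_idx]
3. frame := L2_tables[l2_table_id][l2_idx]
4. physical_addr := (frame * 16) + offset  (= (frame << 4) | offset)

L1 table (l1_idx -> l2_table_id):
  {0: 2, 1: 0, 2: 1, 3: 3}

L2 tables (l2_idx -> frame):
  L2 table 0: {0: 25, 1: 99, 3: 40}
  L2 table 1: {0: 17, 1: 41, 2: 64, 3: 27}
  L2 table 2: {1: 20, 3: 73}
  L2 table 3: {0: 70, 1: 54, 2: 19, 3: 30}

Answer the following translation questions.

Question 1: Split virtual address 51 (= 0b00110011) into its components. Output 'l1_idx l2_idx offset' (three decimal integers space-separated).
Answer: 0 3 3

Derivation:
vaddr = 51 = 0b00110011
  top 2 bits -> l1_idx = 0
  next 2 bits -> l2_idx = 3
  bottom 4 bits -> offset = 3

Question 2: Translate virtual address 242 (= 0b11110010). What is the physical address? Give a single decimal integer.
vaddr = 242 = 0b11110010
Split: l1_idx=3, l2_idx=3, offset=2
L1[3] = 3
L2[3][3] = 30
paddr = 30 * 16 + 2 = 482

Answer: 482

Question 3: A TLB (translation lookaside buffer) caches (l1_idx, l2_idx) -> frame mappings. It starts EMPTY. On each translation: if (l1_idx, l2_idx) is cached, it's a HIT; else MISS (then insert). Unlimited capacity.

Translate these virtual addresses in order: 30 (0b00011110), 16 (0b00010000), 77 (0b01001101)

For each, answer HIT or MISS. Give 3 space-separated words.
Answer: MISS HIT MISS

Derivation:
vaddr=30: (0,1) not in TLB -> MISS, insert
vaddr=16: (0,1) in TLB -> HIT
vaddr=77: (1,0) not in TLB -> MISS, insert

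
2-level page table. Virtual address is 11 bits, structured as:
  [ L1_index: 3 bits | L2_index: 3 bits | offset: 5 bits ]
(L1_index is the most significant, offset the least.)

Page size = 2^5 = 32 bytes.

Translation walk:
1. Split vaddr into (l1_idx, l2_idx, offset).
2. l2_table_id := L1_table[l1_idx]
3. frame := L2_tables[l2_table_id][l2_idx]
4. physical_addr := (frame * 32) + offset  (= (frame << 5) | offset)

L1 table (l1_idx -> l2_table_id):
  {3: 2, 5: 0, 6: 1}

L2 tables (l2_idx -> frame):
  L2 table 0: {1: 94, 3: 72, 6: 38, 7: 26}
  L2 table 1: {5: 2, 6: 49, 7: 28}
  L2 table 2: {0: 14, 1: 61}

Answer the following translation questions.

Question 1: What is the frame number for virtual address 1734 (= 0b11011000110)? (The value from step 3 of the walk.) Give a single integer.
vaddr = 1734: l1_idx=6, l2_idx=6
L1[6] = 1; L2[1][6] = 49

Answer: 49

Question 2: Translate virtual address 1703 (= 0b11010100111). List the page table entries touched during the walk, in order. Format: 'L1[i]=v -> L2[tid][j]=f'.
vaddr = 1703 = 0b11010100111
Split: l1_idx=6, l2_idx=5, offset=7

Answer: L1[6]=1 -> L2[1][5]=2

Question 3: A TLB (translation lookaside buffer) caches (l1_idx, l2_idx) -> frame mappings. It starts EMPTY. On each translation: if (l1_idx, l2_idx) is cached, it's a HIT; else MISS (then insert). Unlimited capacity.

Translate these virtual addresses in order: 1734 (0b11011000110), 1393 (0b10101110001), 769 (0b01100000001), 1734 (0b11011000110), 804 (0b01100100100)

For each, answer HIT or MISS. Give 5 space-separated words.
Answer: MISS MISS MISS HIT MISS

Derivation:
vaddr=1734: (6,6) not in TLB -> MISS, insert
vaddr=1393: (5,3) not in TLB -> MISS, insert
vaddr=769: (3,0) not in TLB -> MISS, insert
vaddr=1734: (6,6) in TLB -> HIT
vaddr=804: (3,1) not in TLB -> MISS, insert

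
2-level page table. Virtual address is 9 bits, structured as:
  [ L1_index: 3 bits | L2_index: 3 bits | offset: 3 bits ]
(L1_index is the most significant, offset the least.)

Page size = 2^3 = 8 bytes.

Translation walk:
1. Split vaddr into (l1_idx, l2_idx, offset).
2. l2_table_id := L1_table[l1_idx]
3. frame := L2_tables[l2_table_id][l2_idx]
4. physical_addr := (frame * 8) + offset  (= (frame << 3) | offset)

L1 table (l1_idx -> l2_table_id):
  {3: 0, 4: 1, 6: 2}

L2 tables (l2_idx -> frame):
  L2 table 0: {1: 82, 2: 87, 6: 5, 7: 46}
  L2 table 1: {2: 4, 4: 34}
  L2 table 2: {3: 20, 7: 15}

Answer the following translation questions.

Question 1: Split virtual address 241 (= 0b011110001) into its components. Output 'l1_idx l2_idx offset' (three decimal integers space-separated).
Answer: 3 6 1

Derivation:
vaddr = 241 = 0b011110001
  top 3 bits -> l1_idx = 3
  next 3 bits -> l2_idx = 6
  bottom 3 bits -> offset = 1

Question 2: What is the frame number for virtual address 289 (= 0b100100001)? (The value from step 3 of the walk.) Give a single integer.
vaddr = 289: l1_idx=4, l2_idx=4
L1[4] = 1; L2[1][4] = 34

Answer: 34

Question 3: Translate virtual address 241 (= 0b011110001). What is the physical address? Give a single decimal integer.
vaddr = 241 = 0b011110001
Split: l1_idx=3, l2_idx=6, offset=1
L1[3] = 0
L2[0][6] = 5
paddr = 5 * 8 + 1 = 41

Answer: 41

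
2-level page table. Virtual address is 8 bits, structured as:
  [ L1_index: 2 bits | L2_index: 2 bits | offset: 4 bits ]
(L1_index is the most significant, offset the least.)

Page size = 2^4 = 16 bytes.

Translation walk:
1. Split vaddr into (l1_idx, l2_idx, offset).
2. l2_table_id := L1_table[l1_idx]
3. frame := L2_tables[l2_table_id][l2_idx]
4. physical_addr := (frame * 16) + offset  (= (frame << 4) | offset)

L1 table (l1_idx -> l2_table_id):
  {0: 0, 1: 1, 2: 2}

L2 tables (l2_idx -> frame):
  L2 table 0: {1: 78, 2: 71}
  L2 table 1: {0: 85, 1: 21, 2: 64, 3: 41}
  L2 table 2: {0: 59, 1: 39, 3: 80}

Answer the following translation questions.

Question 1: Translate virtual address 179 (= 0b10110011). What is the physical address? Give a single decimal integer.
vaddr = 179 = 0b10110011
Split: l1_idx=2, l2_idx=3, offset=3
L1[2] = 2
L2[2][3] = 80
paddr = 80 * 16 + 3 = 1283

Answer: 1283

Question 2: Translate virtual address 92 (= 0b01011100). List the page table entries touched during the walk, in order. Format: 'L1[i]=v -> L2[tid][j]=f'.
Answer: L1[1]=1 -> L2[1][1]=21

Derivation:
vaddr = 92 = 0b01011100
Split: l1_idx=1, l2_idx=1, offset=12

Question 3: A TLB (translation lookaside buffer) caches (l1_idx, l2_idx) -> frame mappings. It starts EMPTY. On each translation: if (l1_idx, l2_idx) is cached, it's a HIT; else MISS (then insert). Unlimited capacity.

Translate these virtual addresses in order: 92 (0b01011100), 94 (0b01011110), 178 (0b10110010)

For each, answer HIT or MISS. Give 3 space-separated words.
Answer: MISS HIT MISS

Derivation:
vaddr=92: (1,1) not in TLB -> MISS, insert
vaddr=94: (1,1) in TLB -> HIT
vaddr=178: (2,3) not in TLB -> MISS, insert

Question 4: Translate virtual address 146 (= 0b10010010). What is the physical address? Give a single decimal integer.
vaddr = 146 = 0b10010010
Split: l1_idx=2, l2_idx=1, offset=2
L1[2] = 2
L2[2][1] = 39
paddr = 39 * 16 + 2 = 626

Answer: 626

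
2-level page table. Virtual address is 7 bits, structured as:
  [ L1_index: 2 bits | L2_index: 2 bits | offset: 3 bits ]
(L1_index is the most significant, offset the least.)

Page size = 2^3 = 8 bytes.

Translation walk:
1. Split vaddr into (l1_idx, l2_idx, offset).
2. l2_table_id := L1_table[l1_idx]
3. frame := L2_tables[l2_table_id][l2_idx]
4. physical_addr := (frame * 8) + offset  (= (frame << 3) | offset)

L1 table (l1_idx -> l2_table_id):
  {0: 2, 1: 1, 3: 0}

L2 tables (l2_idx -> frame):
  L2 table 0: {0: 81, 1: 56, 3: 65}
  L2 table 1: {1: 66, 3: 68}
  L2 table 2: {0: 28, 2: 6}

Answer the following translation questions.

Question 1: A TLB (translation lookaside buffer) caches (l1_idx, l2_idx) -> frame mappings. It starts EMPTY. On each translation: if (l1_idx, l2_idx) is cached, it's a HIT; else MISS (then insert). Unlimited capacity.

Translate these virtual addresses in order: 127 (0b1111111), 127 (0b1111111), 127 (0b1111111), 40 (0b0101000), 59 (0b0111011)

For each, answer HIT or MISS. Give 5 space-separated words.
Answer: MISS HIT HIT MISS MISS

Derivation:
vaddr=127: (3,3) not in TLB -> MISS, insert
vaddr=127: (3,3) in TLB -> HIT
vaddr=127: (3,3) in TLB -> HIT
vaddr=40: (1,1) not in TLB -> MISS, insert
vaddr=59: (1,3) not in TLB -> MISS, insert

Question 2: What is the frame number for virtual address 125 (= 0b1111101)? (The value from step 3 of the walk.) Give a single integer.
vaddr = 125: l1_idx=3, l2_idx=3
L1[3] = 0; L2[0][3] = 65

Answer: 65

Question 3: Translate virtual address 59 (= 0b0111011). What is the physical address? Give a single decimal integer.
vaddr = 59 = 0b0111011
Split: l1_idx=1, l2_idx=3, offset=3
L1[1] = 1
L2[1][3] = 68
paddr = 68 * 8 + 3 = 547

Answer: 547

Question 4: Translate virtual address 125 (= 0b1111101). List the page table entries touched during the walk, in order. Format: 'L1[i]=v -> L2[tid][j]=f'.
Answer: L1[3]=0 -> L2[0][3]=65

Derivation:
vaddr = 125 = 0b1111101
Split: l1_idx=3, l2_idx=3, offset=5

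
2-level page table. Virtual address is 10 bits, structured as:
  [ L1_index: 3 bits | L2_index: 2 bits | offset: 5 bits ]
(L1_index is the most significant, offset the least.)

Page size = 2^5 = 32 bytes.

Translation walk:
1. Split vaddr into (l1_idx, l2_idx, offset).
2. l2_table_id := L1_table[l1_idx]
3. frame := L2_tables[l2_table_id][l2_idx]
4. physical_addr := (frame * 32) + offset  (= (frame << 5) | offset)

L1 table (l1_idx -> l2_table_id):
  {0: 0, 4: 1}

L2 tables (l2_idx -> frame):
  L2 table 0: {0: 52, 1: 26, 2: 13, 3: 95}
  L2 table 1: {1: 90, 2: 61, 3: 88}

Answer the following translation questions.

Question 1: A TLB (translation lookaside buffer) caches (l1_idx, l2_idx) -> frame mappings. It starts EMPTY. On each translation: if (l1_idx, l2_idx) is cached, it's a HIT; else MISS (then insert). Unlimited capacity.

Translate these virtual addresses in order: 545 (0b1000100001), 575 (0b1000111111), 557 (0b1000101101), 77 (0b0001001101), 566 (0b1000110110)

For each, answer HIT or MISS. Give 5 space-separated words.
Answer: MISS HIT HIT MISS HIT

Derivation:
vaddr=545: (4,1) not in TLB -> MISS, insert
vaddr=575: (4,1) in TLB -> HIT
vaddr=557: (4,1) in TLB -> HIT
vaddr=77: (0,2) not in TLB -> MISS, insert
vaddr=566: (4,1) in TLB -> HIT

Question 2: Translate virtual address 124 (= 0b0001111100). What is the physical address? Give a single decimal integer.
Answer: 3068

Derivation:
vaddr = 124 = 0b0001111100
Split: l1_idx=0, l2_idx=3, offset=28
L1[0] = 0
L2[0][3] = 95
paddr = 95 * 32 + 28 = 3068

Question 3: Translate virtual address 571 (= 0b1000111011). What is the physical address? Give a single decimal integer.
vaddr = 571 = 0b1000111011
Split: l1_idx=4, l2_idx=1, offset=27
L1[4] = 1
L2[1][1] = 90
paddr = 90 * 32 + 27 = 2907

Answer: 2907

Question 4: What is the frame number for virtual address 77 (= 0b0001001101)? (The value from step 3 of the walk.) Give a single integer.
vaddr = 77: l1_idx=0, l2_idx=2
L1[0] = 0; L2[0][2] = 13

Answer: 13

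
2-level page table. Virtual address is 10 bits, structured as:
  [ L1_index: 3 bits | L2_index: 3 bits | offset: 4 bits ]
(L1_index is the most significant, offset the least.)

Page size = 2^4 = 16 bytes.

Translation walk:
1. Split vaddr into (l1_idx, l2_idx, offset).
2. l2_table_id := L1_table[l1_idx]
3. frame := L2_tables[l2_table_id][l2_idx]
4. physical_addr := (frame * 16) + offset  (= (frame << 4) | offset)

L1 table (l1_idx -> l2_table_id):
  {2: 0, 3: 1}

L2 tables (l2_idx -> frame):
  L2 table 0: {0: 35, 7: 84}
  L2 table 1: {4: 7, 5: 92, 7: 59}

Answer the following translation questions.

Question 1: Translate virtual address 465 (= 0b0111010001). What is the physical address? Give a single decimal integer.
vaddr = 465 = 0b0111010001
Split: l1_idx=3, l2_idx=5, offset=1
L1[3] = 1
L2[1][5] = 92
paddr = 92 * 16 + 1 = 1473

Answer: 1473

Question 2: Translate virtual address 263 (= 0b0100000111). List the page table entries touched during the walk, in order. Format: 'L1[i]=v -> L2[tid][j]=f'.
vaddr = 263 = 0b0100000111
Split: l1_idx=2, l2_idx=0, offset=7

Answer: L1[2]=0 -> L2[0][0]=35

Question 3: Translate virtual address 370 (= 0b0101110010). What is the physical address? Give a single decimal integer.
Answer: 1346

Derivation:
vaddr = 370 = 0b0101110010
Split: l1_idx=2, l2_idx=7, offset=2
L1[2] = 0
L2[0][7] = 84
paddr = 84 * 16 + 2 = 1346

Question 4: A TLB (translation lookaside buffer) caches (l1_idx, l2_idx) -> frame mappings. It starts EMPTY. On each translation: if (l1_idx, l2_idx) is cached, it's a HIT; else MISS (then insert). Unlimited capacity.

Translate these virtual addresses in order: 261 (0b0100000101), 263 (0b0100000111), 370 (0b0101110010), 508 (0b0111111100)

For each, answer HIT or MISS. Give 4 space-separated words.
vaddr=261: (2,0) not in TLB -> MISS, insert
vaddr=263: (2,0) in TLB -> HIT
vaddr=370: (2,7) not in TLB -> MISS, insert
vaddr=508: (3,7) not in TLB -> MISS, insert

Answer: MISS HIT MISS MISS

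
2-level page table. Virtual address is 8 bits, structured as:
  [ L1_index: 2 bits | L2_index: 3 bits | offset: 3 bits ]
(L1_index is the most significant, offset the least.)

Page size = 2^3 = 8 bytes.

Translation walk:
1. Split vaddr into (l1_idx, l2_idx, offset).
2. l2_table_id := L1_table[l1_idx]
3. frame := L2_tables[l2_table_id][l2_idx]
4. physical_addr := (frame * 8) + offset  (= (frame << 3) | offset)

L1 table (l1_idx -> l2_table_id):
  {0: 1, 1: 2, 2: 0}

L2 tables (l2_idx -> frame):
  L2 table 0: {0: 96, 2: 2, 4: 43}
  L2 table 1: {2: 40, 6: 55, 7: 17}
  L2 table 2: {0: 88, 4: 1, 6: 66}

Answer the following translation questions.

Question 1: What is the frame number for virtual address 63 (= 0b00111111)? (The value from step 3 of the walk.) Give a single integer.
Answer: 17

Derivation:
vaddr = 63: l1_idx=0, l2_idx=7
L1[0] = 1; L2[1][7] = 17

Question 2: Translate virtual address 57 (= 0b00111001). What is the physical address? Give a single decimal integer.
Answer: 137

Derivation:
vaddr = 57 = 0b00111001
Split: l1_idx=0, l2_idx=7, offset=1
L1[0] = 1
L2[1][7] = 17
paddr = 17 * 8 + 1 = 137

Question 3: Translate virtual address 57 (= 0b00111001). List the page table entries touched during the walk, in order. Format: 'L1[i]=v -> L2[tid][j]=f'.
vaddr = 57 = 0b00111001
Split: l1_idx=0, l2_idx=7, offset=1

Answer: L1[0]=1 -> L2[1][7]=17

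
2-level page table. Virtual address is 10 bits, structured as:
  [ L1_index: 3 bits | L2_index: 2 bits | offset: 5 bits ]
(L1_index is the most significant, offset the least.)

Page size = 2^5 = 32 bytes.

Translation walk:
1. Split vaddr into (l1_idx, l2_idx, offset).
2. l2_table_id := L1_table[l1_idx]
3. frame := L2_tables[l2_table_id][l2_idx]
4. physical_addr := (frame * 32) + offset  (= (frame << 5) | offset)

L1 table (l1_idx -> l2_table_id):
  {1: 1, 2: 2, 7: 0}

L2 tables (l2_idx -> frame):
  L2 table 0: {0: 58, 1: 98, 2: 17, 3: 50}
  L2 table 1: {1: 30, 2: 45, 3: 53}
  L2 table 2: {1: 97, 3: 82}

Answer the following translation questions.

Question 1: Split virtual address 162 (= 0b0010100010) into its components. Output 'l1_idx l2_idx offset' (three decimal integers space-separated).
Answer: 1 1 2

Derivation:
vaddr = 162 = 0b0010100010
  top 3 bits -> l1_idx = 1
  next 2 bits -> l2_idx = 1
  bottom 5 bits -> offset = 2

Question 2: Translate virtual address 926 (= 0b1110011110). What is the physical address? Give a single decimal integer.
Answer: 1886

Derivation:
vaddr = 926 = 0b1110011110
Split: l1_idx=7, l2_idx=0, offset=30
L1[7] = 0
L2[0][0] = 58
paddr = 58 * 32 + 30 = 1886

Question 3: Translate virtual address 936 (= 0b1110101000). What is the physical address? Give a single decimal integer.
Answer: 3144

Derivation:
vaddr = 936 = 0b1110101000
Split: l1_idx=7, l2_idx=1, offset=8
L1[7] = 0
L2[0][1] = 98
paddr = 98 * 32 + 8 = 3144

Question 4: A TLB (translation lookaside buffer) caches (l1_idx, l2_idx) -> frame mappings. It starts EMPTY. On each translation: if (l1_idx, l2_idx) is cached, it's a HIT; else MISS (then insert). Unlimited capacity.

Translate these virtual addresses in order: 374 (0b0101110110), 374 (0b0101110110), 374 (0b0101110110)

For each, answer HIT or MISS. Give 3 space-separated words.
Answer: MISS HIT HIT

Derivation:
vaddr=374: (2,3) not in TLB -> MISS, insert
vaddr=374: (2,3) in TLB -> HIT
vaddr=374: (2,3) in TLB -> HIT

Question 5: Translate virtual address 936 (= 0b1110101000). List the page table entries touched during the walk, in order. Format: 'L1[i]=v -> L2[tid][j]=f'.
vaddr = 936 = 0b1110101000
Split: l1_idx=7, l2_idx=1, offset=8

Answer: L1[7]=0 -> L2[0][1]=98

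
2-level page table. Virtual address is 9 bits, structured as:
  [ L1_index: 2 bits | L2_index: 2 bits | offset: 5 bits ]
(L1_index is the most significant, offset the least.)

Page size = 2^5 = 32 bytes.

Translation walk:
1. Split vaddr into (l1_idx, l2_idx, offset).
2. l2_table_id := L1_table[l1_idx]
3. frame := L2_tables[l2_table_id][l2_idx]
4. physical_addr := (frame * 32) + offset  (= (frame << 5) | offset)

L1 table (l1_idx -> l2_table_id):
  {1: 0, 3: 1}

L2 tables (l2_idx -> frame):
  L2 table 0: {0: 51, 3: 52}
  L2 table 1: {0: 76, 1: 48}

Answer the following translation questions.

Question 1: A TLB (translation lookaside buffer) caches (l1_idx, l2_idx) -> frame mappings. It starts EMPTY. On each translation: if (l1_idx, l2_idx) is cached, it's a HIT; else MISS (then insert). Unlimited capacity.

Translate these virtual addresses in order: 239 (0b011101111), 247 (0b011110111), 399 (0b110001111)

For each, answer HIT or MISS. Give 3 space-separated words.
vaddr=239: (1,3) not in TLB -> MISS, insert
vaddr=247: (1,3) in TLB -> HIT
vaddr=399: (3,0) not in TLB -> MISS, insert

Answer: MISS HIT MISS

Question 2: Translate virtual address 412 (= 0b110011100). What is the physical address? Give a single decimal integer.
vaddr = 412 = 0b110011100
Split: l1_idx=3, l2_idx=0, offset=28
L1[3] = 1
L2[1][0] = 76
paddr = 76 * 32 + 28 = 2460

Answer: 2460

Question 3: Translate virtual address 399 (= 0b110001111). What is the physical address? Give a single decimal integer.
vaddr = 399 = 0b110001111
Split: l1_idx=3, l2_idx=0, offset=15
L1[3] = 1
L2[1][0] = 76
paddr = 76 * 32 + 15 = 2447

Answer: 2447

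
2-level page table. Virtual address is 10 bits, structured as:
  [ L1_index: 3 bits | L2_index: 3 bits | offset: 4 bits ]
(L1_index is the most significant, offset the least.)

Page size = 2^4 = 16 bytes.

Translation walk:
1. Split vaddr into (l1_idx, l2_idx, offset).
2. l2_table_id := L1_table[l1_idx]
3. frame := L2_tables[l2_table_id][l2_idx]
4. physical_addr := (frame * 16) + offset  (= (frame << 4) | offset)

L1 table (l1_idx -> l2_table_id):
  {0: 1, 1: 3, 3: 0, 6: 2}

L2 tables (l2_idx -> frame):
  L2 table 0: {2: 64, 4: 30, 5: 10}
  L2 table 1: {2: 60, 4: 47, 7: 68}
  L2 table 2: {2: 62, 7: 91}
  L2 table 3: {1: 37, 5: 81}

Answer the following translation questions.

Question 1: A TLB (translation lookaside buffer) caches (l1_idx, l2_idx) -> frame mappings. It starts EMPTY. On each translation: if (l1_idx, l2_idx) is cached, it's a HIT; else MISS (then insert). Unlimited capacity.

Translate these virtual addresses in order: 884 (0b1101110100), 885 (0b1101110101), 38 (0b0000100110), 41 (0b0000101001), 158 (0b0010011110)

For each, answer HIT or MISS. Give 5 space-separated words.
vaddr=884: (6,7) not in TLB -> MISS, insert
vaddr=885: (6,7) in TLB -> HIT
vaddr=38: (0,2) not in TLB -> MISS, insert
vaddr=41: (0,2) in TLB -> HIT
vaddr=158: (1,1) not in TLB -> MISS, insert

Answer: MISS HIT MISS HIT MISS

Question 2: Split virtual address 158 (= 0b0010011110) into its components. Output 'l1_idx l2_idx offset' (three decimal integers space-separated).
vaddr = 158 = 0b0010011110
  top 3 bits -> l1_idx = 1
  next 3 bits -> l2_idx = 1
  bottom 4 bits -> offset = 14

Answer: 1 1 14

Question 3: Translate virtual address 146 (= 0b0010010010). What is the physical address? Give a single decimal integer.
vaddr = 146 = 0b0010010010
Split: l1_idx=1, l2_idx=1, offset=2
L1[1] = 3
L2[3][1] = 37
paddr = 37 * 16 + 2 = 594

Answer: 594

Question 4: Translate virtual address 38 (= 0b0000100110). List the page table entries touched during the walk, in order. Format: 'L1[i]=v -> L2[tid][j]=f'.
vaddr = 38 = 0b0000100110
Split: l1_idx=0, l2_idx=2, offset=6

Answer: L1[0]=1 -> L2[1][2]=60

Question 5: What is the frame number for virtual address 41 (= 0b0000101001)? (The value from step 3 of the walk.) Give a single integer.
vaddr = 41: l1_idx=0, l2_idx=2
L1[0] = 1; L2[1][2] = 60

Answer: 60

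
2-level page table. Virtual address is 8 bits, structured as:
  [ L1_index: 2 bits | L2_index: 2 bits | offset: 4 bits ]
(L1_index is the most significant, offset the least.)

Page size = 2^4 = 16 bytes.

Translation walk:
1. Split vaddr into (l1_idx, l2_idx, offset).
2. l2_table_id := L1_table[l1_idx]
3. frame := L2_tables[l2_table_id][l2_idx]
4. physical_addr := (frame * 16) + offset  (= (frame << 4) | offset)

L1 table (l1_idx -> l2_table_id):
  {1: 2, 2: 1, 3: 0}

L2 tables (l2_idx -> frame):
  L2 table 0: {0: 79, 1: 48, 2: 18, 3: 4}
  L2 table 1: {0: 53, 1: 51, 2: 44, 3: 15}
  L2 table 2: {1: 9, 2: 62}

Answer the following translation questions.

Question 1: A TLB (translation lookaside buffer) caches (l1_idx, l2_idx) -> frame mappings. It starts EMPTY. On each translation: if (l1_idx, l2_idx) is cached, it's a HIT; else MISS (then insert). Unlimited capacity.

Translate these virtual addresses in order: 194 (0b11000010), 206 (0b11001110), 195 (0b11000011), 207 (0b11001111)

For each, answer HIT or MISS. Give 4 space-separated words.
vaddr=194: (3,0) not in TLB -> MISS, insert
vaddr=206: (3,0) in TLB -> HIT
vaddr=195: (3,0) in TLB -> HIT
vaddr=207: (3,0) in TLB -> HIT

Answer: MISS HIT HIT HIT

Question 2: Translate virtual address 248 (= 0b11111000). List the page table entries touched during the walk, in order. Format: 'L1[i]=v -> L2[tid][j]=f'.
vaddr = 248 = 0b11111000
Split: l1_idx=3, l2_idx=3, offset=8

Answer: L1[3]=0 -> L2[0][3]=4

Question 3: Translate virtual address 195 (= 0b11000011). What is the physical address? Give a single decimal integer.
Answer: 1267

Derivation:
vaddr = 195 = 0b11000011
Split: l1_idx=3, l2_idx=0, offset=3
L1[3] = 0
L2[0][0] = 79
paddr = 79 * 16 + 3 = 1267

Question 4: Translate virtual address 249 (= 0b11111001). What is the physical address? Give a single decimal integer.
Answer: 73

Derivation:
vaddr = 249 = 0b11111001
Split: l1_idx=3, l2_idx=3, offset=9
L1[3] = 0
L2[0][3] = 4
paddr = 4 * 16 + 9 = 73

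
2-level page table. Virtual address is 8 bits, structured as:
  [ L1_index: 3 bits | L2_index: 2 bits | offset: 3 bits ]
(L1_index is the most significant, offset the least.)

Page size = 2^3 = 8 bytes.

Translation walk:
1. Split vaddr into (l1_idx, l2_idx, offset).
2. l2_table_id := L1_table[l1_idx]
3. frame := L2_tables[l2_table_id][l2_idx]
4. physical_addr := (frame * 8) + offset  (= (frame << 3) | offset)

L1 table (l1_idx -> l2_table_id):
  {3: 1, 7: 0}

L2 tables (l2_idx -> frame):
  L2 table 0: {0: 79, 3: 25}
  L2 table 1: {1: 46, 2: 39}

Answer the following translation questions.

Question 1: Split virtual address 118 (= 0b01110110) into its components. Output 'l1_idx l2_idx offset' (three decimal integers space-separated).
Answer: 3 2 6

Derivation:
vaddr = 118 = 0b01110110
  top 3 bits -> l1_idx = 3
  next 2 bits -> l2_idx = 2
  bottom 3 bits -> offset = 6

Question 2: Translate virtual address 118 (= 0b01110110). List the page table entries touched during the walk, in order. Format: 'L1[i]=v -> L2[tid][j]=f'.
Answer: L1[3]=1 -> L2[1][2]=39

Derivation:
vaddr = 118 = 0b01110110
Split: l1_idx=3, l2_idx=2, offset=6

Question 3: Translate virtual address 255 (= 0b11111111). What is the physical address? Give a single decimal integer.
Answer: 207

Derivation:
vaddr = 255 = 0b11111111
Split: l1_idx=7, l2_idx=3, offset=7
L1[7] = 0
L2[0][3] = 25
paddr = 25 * 8 + 7 = 207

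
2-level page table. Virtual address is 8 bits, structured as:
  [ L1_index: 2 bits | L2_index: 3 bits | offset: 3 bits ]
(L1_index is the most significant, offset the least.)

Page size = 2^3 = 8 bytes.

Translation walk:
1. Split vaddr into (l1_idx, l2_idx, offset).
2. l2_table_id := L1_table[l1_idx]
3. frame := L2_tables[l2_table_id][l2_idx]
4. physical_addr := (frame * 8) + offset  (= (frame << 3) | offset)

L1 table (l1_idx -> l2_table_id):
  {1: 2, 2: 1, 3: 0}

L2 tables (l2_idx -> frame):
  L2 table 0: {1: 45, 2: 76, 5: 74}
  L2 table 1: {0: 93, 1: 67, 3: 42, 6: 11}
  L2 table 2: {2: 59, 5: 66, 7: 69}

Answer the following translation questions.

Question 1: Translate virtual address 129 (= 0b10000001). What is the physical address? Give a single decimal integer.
vaddr = 129 = 0b10000001
Split: l1_idx=2, l2_idx=0, offset=1
L1[2] = 1
L2[1][0] = 93
paddr = 93 * 8 + 1 = 745

Answer: 745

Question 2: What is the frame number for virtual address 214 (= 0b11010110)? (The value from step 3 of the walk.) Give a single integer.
Answer: 76

Derivation:
vaddr = 214: l1_idx=3, l2_idx=2
L1[3] = 0; L2[0][2] = 76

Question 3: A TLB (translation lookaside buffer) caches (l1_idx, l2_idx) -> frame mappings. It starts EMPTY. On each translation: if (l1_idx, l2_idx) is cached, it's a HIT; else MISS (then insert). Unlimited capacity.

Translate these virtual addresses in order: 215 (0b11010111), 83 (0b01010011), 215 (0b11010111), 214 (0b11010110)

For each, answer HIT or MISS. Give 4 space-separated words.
Answer: MISS MISS HIT HIT

Derivation:
vaddr=215: (3,2) not in TLB -> MISS, insert
vaddr=83: (1,2) not in TLB -> MISS, insert
vaddr=215: (3,2) in TLB -> HIT
vaddr=214: (3,2) in TLB -> HIT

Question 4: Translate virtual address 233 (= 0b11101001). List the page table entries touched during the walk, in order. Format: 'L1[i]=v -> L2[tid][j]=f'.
vaddr = 233 = 0b11101001
Split: l1_idx=3, l2_idx=5, offset=1

Answer: L1[3]=0 -> L2[0][5]=74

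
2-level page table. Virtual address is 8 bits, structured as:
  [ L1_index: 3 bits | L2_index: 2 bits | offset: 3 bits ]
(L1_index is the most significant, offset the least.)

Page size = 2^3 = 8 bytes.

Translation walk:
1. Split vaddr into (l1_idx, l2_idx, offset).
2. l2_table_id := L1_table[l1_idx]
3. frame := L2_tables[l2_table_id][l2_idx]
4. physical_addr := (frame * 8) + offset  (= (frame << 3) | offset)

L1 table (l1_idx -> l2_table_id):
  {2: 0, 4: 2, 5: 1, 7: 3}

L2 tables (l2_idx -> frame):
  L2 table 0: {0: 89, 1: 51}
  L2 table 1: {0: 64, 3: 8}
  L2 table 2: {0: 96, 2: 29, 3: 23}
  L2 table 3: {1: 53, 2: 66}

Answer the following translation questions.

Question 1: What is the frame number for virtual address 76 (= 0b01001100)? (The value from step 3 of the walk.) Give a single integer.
vaddr = 76: l1_idx=2, l2_idx=1
L1[2] = 0; L2[0][1] = 51

Answer: 51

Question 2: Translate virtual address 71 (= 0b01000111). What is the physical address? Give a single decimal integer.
vaddr = 71 = 0b01000111
Split: l1_idx=2, l2_idx=0, offset=7
L1[2] = 0
L2[0][0] = 89
paddr = 89 * 8 + 7 = 719

Answer: 719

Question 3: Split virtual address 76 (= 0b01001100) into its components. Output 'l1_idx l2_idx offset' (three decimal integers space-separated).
vaddr = 76 = 0b01001100
  top 3 bits -> l1_idx = 2
  next 2 bits -> l2_idx = 1
  bottom 3 bits -> offset = 4

Answer: 2 1 4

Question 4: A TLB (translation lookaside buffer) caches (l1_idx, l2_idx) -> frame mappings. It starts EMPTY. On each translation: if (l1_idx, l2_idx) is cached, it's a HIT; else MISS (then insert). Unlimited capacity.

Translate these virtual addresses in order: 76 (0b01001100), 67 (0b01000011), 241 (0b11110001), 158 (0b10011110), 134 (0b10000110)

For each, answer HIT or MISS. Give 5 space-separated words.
Answer: MISS MISS MISS MISS MISS

Derivation:
vaddr=76: (2,1) not in TLB -> MISS, insert
vaddr=67: (2,0) not in TLB -> MISS, insert
vaddr=241: (7,2) not in TLB -> MISS, insert
vaddr=158: (4,3) not in TLB -> MISS, insert
vaddr=134: (4,0) not in TLB -> MISS, insert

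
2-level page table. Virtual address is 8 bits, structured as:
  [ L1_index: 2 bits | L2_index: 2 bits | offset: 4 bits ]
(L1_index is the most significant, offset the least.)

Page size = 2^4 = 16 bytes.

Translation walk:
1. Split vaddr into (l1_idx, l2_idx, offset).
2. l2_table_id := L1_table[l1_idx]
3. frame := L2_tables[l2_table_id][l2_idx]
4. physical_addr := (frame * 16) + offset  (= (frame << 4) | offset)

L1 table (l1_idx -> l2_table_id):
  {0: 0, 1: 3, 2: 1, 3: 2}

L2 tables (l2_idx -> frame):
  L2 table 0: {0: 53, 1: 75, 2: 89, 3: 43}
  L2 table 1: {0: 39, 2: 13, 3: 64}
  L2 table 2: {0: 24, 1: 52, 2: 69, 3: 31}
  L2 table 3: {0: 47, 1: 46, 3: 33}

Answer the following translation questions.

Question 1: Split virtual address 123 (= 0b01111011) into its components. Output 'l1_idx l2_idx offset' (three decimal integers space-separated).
vaddr = 123 = 0b01111011
  top 2 bits -> l1_idx = 1
  next 2 bits -> l2_idx = 3
  bottom 4 bits -> offset = 11

Answer: 1 3 11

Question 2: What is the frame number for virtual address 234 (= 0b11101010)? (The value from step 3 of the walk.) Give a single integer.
vaddr = 234: l1_idx=3, l2_idx=2
L1[3] = 2; L2[2][2] = 69

Answer: 69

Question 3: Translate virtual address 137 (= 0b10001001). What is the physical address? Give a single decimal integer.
Answer: 633

Derivation:
vaddr = 137 = 0b10001001
Split: l1_idx=2, l2_idx=0, offset=9
L1[2] = 1
L2[1][0] = 39
paddr = 39 * 16 + 9 = 633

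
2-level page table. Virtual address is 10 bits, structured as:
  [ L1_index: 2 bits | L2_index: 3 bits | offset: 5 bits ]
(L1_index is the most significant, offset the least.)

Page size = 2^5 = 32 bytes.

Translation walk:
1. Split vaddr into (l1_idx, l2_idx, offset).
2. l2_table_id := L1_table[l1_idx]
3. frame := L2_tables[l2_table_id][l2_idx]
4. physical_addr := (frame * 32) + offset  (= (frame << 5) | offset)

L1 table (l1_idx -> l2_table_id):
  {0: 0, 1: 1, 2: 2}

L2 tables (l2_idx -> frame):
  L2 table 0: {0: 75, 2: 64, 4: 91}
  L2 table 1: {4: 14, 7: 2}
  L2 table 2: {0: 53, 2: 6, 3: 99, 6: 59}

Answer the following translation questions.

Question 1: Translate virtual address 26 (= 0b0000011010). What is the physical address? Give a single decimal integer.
vaddr = 26 = 0b0000011010
Split: l1_idx=0, l2_idx=0, offset=26
L1[0] = 0
L2[0][0] = 75
paddr = 75 * 32 + 26 = 2426

Answer: 2426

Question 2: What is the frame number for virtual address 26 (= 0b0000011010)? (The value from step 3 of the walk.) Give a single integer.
Answer: 75

Derivation:
vaddr = 26: l1_idx=0, l2_idx=0
L1[0] = 0; L2[0][0] = 75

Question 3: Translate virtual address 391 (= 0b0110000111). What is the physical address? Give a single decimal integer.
vaddr = 391 = 0b0110000111
Split: l1_idx=1, l2_idx=4, offset=7
L1[1] = 1
L2[1][4] = 14
paddr = 14 * 32 + 7 = 455

Answer: 455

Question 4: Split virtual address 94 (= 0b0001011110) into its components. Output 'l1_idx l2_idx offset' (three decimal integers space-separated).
vaddr = 94 = 0b0001011110
  top 2 bits -> l1_idx = 0
  next 3 bits -> l2_idx = 2
  bottom 5 bits -> offset = 30

Answer: 0 2 30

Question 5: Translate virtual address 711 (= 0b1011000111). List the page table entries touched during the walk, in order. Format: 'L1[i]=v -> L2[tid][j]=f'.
vaddr = 711 = 0b1011000111
Split: l1_idx=2, l2_idx=6, offset=7

Answer: L1[2]=2 -> L2[2][6]=59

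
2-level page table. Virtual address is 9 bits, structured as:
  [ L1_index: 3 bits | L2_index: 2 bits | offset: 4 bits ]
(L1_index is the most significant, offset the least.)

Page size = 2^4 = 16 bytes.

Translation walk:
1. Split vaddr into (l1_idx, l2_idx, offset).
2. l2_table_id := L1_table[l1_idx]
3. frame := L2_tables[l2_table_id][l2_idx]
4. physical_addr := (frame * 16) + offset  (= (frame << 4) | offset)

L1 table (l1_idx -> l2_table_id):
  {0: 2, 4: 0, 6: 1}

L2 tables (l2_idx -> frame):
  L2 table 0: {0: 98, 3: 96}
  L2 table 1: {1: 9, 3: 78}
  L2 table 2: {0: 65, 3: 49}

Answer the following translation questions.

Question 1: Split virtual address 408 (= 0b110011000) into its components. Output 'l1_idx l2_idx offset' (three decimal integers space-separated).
vaddr = 408 = 0b110011000
  top 3 bits -> l1_idx = 6
  next 2 bits -> l2_idx = 1
  bottom 4 bits -> offset = 8

Answer: 6 1 8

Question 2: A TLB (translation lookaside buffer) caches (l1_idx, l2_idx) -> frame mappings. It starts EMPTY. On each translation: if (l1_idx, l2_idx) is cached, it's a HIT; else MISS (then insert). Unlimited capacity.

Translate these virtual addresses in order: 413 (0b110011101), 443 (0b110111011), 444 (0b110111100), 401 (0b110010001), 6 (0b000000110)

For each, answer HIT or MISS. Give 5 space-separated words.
Answer: MISS MISS HIT HIT MISS

Derivation:
vaddr=413: (6,1) not in TLB -> MISS, insert
vaddr=443: (6,3) not in TLB -> MISS, insert
vaddr=444: (6,3) in TLB -> HIT
vaddr=401: (6,1) in TLB -> HIT
vaddr=6: (0,0) not in TLB -> MISS, insert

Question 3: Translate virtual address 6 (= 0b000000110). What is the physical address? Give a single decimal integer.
vaddr = 6 = 0b000000110
Split: l1_idx=0, l2_idx=0, offset=6
L1[0] = 2
L2[2][0] = 65
paddr = 65 * 16 + 6 = 1046

Answer: 1046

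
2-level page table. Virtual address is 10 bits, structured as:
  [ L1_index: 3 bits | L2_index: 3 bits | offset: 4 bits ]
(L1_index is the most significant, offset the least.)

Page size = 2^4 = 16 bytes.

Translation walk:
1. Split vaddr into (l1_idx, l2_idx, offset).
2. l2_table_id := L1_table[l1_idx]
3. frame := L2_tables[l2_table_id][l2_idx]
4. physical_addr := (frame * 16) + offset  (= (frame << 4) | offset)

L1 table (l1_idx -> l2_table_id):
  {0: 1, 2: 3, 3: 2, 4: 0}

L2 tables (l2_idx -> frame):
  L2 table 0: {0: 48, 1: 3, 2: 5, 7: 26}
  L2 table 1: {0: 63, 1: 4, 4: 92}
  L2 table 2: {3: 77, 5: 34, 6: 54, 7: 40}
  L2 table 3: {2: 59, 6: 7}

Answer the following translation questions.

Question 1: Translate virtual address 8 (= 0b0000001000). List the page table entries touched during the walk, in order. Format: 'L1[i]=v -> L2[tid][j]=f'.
vaddr = 8 = 0b0000001000
Split: l1_idx=0, l2_idx=0, offset=8

Answer: L1[0]=1 -> L2[1][0]=63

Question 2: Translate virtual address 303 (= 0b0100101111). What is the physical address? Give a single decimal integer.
Answer: 959

Derivation:
vaddr = 303 = 0b0100101111
Split: l1_idx=2, l2_idx=2, offset=15
L1[2] = 3
L2[3][2] = 59
paddr = 59 * 16 + 15 = 959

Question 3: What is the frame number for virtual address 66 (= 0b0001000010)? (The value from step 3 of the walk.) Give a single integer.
Answer: 92

Derivation:
vaddr = 66: l1_idx=0, l2_idx=4
L1[0] = 1; L2[1][4] = 92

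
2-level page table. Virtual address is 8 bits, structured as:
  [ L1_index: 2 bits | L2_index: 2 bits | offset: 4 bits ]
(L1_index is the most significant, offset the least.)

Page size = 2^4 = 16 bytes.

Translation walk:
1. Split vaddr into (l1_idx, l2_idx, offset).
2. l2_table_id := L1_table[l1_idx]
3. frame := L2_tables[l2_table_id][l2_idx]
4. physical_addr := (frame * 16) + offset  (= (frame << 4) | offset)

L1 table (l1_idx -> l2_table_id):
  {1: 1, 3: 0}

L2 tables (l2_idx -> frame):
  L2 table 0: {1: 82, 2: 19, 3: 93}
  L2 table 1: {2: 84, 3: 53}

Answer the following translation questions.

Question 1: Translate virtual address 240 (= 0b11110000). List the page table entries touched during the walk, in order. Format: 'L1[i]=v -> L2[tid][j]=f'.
vaddr = 240 = 0b11110000
Split: l1_idx=3, l2_idx=3, offset=0

Answer: L1[3]=0 -> L2[0][3]=93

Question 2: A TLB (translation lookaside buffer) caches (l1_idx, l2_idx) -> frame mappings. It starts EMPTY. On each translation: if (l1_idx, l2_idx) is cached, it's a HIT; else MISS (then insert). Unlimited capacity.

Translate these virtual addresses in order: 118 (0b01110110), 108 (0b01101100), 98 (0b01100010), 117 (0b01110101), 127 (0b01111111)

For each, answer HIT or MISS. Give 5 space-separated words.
vaddr=118: (1,3) not in TLB -> MISS, insert
vaddr=108: (1,2) not in TLB -> MISS, insert
vaddr=98: (1,2) in TLB -> HIT
vaddr=117: (1,3) in TLB -> HIT
vaddr=127: (1,3) in TLB -> HIT

Answer: MISS MISS HIT HIT HIT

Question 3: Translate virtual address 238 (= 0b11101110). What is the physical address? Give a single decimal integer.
vaddr = 238 = 0b11101110
Split: l1_idx=3, l2_idx=2, offset=14
L1[3] = 0
L2[0][2] = 19
paddr = 19 * 16 + 14 = 318

Answer: 318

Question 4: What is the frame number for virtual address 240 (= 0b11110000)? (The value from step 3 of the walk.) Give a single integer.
Answer: 93

Derivation:
vaddr = 240: l1_idx=3, l2_idx=3
L1[3] = 0; L2[0][3] = 93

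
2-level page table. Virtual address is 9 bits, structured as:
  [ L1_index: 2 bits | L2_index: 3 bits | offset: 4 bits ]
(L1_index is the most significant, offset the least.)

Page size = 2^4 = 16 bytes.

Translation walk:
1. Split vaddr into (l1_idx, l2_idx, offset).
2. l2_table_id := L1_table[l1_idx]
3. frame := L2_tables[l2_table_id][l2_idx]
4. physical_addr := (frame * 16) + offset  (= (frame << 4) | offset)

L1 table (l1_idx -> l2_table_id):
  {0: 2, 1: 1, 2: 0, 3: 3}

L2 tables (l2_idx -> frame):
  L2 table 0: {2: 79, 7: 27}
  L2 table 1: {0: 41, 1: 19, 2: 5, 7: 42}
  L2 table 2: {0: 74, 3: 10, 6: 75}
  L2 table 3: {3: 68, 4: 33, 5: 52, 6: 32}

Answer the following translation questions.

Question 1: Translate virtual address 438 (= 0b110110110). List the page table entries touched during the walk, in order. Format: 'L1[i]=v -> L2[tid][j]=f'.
vaddr = 438 = 0b110110110
Split: l1_idx=3, l2_idx=3, offset=6

Answer: L1[3]=3 -> L2[3][3]=68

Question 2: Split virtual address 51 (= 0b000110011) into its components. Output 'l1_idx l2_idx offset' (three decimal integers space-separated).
vaddr = 51 = 0b000110011
  top 2 bits -> l1_idx = 0
  next 3 bits -> l2_idx = 3
  bottom 4 bits -> offset = 3

Answer: 0 3 3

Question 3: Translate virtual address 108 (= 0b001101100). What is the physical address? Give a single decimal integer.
vaddr = 108 = 0b001101100
Split: l1_idx=0, l2_idx=6, offset=12
L1[0] = 2
L2[2][6] = 75
paddr = 75 * 16 + 12 = 1212

Answer: 1212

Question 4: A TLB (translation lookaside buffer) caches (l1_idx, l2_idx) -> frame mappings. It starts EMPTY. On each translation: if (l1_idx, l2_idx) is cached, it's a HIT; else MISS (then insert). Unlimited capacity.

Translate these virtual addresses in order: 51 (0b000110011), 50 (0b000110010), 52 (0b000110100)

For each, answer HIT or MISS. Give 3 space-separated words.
vaddr=51: (0,3) not in TLB -> MISS, insert
vaddr=50: (0,3) in TLB -> HIT
vaddr=52: (0,3) in TLB -> HIT

Answer: MISS HIT HIT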